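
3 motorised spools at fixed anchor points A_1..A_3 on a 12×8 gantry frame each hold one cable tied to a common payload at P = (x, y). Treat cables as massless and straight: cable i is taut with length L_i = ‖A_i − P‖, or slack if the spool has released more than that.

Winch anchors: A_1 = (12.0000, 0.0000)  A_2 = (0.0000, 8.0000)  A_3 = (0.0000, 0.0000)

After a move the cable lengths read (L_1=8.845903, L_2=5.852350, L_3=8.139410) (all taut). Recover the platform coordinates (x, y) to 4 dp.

expand ‖A_i−P‖²=L_i² and subtract eq 1 (q_i ≔ ‖A_i‖²−L_i²)
q_1 = 144.0000+0.0000−78.2500 = 65.7500
eq1−eq2 → [24.0000  -16.0000]·P = 36.0000
eq1−eq3 → [24.0000  0.0000]·P = 132.0000
2×2 solve → P = (5.5000, 6.0000)

(5.5000, 6.0000)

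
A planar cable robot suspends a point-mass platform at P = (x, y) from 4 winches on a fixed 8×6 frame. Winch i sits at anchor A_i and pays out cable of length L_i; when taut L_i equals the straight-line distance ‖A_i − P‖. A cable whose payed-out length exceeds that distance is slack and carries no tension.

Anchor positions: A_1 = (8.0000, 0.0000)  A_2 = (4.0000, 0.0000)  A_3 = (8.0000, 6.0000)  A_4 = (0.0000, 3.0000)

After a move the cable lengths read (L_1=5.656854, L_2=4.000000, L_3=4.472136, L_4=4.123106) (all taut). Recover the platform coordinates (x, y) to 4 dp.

expand ‖A_i−P‖²=L_i² and subtract eq 1 (c_i ≔ ‖A_i‖²−L_i²)
c_1 = 64.0000+0.0000−32.0000 = 32.0000
eq1−eq2 → [8.0000  0.0000]·P = 32.0000
eq1−eq3 → [0.0000  -12.0000]·P = -48.0000
eq1−eq4 → [16.0000  -6.0000]·P = 40.0000
2×2 solve → P = (4.0000, 4.0000)
check cable 4: ‖A_4−P‖² = 17.0000 ≈ L_4² = 17.0000 ✓

(4.0000, 4.0000)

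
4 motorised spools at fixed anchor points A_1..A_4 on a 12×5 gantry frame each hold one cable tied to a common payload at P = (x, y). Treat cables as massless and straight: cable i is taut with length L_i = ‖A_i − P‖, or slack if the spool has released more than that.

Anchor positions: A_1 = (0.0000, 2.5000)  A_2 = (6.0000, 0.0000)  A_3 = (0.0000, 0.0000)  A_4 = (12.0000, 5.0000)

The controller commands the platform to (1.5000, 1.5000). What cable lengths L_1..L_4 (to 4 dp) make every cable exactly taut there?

L_1: Δ = A_1−P = (-1.5000, 1.0000) → ‖Δ‖ = √3.2500 = 1.8028
L_2: Δ = A_2−P = (4.5000, -1.5000) → ‖Δ‖ = √22.5000 = 4.7434
L_3: Δ = A_3−P = (-1.5000, -1.5000) → ‖Δ‖ = √4.5000 = 2.1213
L_4: Δ = A_4−P = (10.5000, 3.5000) → ‖Δ‖ = √122.5000 = 11.0680

(1.8028, 4.7434, 2.1213, 11.0680)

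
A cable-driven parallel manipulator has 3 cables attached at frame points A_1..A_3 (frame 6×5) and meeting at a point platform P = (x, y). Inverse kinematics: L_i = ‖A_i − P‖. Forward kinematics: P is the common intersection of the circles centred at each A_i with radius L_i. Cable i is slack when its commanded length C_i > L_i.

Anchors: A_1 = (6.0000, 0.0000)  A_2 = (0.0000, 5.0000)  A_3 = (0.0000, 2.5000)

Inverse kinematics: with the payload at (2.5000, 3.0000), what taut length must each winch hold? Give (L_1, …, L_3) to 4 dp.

L_1 = √((6.0000−2.5000)² + (0.0000−3.0000)²) = 4.6098
L_2 = √((0.0000−2.5000)² + (5.0000−3.0000)²) = 3.2016
L_3 = √((0.0000−2.5000)² + (2.5000−3.0000)²) = 2.5495

(4.6098, 3.2016, 2.5495)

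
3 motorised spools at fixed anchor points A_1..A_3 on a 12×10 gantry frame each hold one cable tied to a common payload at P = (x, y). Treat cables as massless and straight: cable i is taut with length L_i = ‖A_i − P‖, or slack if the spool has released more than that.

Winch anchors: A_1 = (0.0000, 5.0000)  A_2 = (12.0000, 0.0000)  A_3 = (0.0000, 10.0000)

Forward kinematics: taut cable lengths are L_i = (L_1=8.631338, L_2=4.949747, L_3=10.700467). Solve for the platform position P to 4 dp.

circle eqns → linear via eq_j − eq_1; set k_j = A_j·A_j − L_j²
k_1 = 0.0000+25.0000−74.5000 = -49.5000
-24.0000·x + 10.0000·y = k_1−k_2 = -169.0000
0.0000·x − 10.0000·y = k_1−k_3 = -35.0000
solve first two rows → x=8.5000, y=3.5000

(8.5000, 3.5000)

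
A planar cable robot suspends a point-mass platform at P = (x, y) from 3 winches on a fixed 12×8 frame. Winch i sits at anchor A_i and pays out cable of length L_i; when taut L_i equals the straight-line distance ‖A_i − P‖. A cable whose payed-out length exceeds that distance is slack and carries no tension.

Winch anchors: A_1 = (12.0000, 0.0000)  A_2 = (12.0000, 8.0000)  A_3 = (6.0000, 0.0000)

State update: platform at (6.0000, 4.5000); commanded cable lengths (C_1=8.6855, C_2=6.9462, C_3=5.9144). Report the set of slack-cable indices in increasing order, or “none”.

cable 1: √((6.0000)²+(-4.5000)²)=7.5000, C_1=8.6855: slack
cable 2: √((6.0000)²+(3.5000)²)=6.9462, C_2=6.9462: taut
cable 3: √((0.0000)²+(-4.5000)²)=4.5000, C_3=5.9144: slack

1, 3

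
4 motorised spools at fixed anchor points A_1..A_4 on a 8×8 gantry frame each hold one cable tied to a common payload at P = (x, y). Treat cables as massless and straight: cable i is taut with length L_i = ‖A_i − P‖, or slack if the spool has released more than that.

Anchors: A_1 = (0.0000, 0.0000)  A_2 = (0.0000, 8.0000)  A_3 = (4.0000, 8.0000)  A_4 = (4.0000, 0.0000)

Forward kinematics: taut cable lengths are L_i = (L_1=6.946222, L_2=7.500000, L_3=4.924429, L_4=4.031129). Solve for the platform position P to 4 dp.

each cable: (A_i−P)·(A_i−P) = L_i²; let c_i = ‖A_i‖²−L_i²
c_1 = 0.0000+0.0000−48.2500 = -48.2500
row 1: 0.0000x − 16.0000y = -56.0000  (c_2=7.7500)
row 2: -8.0000x − 16.0000y = -104.0000  (c_3=55.7500)
row 3: -8.0000x + 0.0000y = -48.0000  (c_4=-0.2500)
Cramer on rows 1–2 → x = 6.0000, y = 3.5000
check cable 4: ‖A_4−P‖² = 16.2500 ≈ L_4² = 16.2500 ✓

(6.0000, 3.5000)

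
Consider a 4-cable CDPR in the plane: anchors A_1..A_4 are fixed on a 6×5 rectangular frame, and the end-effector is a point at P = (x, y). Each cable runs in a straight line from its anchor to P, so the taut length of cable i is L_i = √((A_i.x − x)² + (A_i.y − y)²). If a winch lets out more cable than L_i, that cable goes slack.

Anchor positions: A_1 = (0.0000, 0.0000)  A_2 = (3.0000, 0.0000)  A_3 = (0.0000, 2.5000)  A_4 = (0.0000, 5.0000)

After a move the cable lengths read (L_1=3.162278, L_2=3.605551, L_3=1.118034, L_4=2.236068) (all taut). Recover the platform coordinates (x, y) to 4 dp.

(1.0000, 3.0000)

each cable: (A_i−P)·(A_i−P) = L_i²; let q_i = ‖A_i‖²−L_i²
q_1 = 0.0000+0.0000−10.0000 = -10.0000
row 1: -6.0000x + 0.0000y = -6.0000  (q_2=-4.0000)
row 2: 0.0000x − 5.0000y = -15.0000  (q_3=5.0000)
row 3: 0.0000x − 10.0000y = -30.0000  (q_4=20.0000)
Cramer on rows 1–2 → x = 1.0000, y = 3.0000
check cable 4: ‖A_4−P‖² = 5.0000 ≈ L_4² = 5.0000 ✓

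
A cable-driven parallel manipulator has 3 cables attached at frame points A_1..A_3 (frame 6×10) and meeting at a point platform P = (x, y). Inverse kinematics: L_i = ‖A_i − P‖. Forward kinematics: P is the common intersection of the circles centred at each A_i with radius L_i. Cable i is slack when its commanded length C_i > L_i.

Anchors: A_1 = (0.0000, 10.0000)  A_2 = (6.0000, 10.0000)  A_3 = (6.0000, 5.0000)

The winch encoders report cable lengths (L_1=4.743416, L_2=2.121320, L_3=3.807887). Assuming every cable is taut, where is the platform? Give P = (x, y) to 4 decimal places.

(4.5000, 8.5000)

circle eqns → linear via eq_j − eq_1; set k_j = A_j·A_j − L_j²
k_1 = 0.0000+100.0000−22.5000 = 77.5000
-12.0000·x + 0.0000·y = k_1−k_2 = -54.0000
-12.0000·x + 10.0000·y = k_1−k_3 = 31.0000
solve first two rows → x=4.5000, y=8.5000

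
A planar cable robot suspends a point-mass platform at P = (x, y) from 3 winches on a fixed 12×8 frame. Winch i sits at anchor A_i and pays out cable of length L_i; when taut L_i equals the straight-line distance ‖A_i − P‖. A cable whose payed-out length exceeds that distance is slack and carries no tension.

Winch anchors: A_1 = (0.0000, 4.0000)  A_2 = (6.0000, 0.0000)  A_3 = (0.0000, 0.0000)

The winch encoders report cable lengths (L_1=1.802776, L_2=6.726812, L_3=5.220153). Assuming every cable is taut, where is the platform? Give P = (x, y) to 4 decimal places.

(1.5000, 5.0000)

expand ‖A_i−P‖²=L_i² and subtract eq 1 (k_i ≔ ‖A_i‖²−L_i²)
k_1 = 0.0000+16.0000−3.2500 = 12.7500
eq1−eq2 → [-12.0000  8.0000]·P = 22.0000
eq1−eq3 → [0.0000  8.0000]·P = 40.0000
2×2 solve → P = (1.5000, 5.0000)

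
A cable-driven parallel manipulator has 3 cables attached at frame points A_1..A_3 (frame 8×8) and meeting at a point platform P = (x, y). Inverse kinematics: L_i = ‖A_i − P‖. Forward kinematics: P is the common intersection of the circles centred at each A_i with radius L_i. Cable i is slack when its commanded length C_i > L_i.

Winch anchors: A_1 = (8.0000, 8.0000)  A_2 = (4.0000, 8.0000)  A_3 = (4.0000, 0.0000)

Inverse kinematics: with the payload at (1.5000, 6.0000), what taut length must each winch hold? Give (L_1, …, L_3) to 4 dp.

(6.8007, 3.2016, 6.5000)

L_1: Δ = A_1−P = (6.5000, 2.0000) → ‖Δ‖ = √46.2500 = 6.8007
L_2: Δ = A_2−P = (2.5000, 2.0000) → ‖Δ‖ = √10.2500 = 3.2016
L_3: Δ = A_3−P = (2.5000, -6.0000) → ‖Δ‖ = √42.2500 = 6.5000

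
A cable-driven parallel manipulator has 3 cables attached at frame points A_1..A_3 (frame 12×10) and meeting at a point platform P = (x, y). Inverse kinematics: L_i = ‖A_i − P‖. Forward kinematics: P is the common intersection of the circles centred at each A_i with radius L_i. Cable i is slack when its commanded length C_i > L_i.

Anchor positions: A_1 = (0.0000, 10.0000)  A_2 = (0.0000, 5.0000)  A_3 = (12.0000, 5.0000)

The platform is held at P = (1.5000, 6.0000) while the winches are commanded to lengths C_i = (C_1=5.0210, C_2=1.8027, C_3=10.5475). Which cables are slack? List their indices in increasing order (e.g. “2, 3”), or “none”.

1

i=1: geometric 4.2720 vs commanded 5.0210 ⇒ slack
i=2: geometric 1.8028 vs commanded 1.8027 ⇒ taut
i=3: geometric 10.5475 vs commanded 10.5475 ⇒ taut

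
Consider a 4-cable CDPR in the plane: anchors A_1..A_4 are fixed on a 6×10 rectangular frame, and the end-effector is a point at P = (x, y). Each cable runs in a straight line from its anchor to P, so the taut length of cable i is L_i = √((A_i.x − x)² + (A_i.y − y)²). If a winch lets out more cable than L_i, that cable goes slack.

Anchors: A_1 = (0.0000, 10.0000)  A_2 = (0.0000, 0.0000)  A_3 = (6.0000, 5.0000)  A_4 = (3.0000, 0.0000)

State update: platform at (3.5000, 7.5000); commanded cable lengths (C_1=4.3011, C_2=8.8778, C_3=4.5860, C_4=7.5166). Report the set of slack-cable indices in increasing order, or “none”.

cable 1: L_1 = ‖A_1−P‖ = 4.3012;  C_1 = 4.3011 → taut
cable 2: L_2 = ‖A_2−P‖ = 8.2765;  C_2 = 8.8778 → slack
cable 3: L_3 = ‖A_3−P‖ = 3.5355;  C_3 = 4.5860 → slack
cable 4: L_4 = ‖A_4−P‖ = 7.5166;  C_4 = 7.5166 → taut

2, 3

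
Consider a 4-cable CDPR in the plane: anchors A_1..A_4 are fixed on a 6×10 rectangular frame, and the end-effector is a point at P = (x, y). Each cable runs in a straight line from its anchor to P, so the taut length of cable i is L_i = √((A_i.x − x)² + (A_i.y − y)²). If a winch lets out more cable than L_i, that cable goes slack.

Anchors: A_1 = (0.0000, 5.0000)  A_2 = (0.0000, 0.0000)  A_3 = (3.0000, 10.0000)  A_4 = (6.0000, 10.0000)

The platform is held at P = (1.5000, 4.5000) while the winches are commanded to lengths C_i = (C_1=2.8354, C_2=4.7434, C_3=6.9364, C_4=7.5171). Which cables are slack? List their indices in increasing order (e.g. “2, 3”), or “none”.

1, 3, 4

cable 1: √((-1.5000)²+(0.5000)²)=1.5811, C_1=2.8354: slack
cable 2: √((-1.5000)²+(-4.5000)²)=4.7434, C_2=4.7434: taut
cable 3: √((1.5000)²+(5.5000)²)=5.7009, C_3=6.9364: slack
cable 4: √((4.5000)²+(5.5000)²)=7.1063, C_4=7.5171: slack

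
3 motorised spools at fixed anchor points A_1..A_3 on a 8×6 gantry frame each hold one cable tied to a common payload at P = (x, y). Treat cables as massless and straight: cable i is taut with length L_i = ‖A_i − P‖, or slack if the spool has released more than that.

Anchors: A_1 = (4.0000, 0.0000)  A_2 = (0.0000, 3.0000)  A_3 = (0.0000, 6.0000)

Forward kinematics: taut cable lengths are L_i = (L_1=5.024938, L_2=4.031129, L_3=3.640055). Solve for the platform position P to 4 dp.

(3.5000, 5.0000)

each cable: (A_i−P)·(A_i−P) = L_i²; let q_i = ‖A_i‖²−L_i²
q_1 = 16.0000+0.0000−25.2500 = -9.2500
row 1: 8.0000x − 6.0000y = -2.0000  (q_2=-7.2500)
row 2: 8.0000x − 12.0000y = -32.0000  (q_3=22.7500)
Cramer on rows 1–2 → x = 3.5000, y = 5.0000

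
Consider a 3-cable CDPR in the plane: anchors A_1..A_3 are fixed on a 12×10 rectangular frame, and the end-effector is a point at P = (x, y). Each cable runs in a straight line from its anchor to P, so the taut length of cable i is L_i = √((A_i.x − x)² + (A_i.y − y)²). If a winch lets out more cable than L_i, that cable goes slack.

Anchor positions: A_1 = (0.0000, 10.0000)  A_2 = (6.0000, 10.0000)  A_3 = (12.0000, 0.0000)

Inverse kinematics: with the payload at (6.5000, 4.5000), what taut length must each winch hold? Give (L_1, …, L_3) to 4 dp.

(8.5147, 5.5227, 7.1063)

L_1 = √((0.0000−6.5000)² + (10.0000−4.5000)²) = 8.5147
L_2 = √((6.0000−6.5000)² + (10.0000−4.5000)²) = 5.5227
L_3 = √((12.0000−6.5000)² + (0.0000−4.5000)²) = 7.1063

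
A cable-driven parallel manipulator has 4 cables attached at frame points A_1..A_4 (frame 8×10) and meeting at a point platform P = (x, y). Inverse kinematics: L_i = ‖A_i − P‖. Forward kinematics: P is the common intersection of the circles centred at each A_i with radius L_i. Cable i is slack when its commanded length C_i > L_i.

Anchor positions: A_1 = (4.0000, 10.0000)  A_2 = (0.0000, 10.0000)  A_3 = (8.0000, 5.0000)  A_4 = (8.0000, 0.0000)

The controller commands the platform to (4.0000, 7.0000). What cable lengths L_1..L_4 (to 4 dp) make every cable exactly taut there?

(3.0000, 5.0000, 4.4721, 8.0623)

L_1: Δ = A_1−P = (0.0000, 3.0000) → ‖Δ‖ = √9.0000 = 3.0000
L_2: Δ = A_2−P = (-4.0000, 3.0000) → ‖Δ‖ = √25.0000 = 5.0000
L_3: Δ = A_3−P = (4.0000, -2.0000) → ‖Δ‖ = √20.0000 = 4.4721
L_4: Δ = A_4−P = (4.0000, -7.0000) → ‖Δ‖ = √65.0000 = 8.0623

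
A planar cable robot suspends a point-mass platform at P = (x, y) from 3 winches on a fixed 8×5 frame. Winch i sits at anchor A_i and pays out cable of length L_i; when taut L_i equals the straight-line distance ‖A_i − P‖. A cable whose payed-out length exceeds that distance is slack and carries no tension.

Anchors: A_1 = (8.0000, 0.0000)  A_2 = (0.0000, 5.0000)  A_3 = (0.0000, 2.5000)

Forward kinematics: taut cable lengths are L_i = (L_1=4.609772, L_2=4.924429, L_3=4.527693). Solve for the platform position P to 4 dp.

each cable: (A_i−P)·(A_i−P) = L_i²; let k_i = ‖A_i‖²−L_i²
k_1 = 64.0000+0.0000−21.2500 = 42.7500
row 1: 16.0000x − 10.0000y = 42.0000  (k_2=0.7500)
row 2: 16.0000x − 5.0000y = 57.0000  (k_3=-14.2500)
Cramer on rows 1–2 → x = 4.5000, y = 3.0000

(4.5000, 3.0000)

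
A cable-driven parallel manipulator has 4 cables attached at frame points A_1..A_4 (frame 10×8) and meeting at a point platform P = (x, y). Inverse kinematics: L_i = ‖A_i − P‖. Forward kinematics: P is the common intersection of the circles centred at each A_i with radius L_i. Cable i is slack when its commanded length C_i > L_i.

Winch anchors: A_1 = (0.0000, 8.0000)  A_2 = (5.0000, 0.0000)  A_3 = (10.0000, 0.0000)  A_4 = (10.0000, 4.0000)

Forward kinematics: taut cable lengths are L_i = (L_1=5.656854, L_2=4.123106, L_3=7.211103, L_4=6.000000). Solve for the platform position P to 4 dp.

(4.0000, 4.0000)

circle eqns → linear via eq_j − eq_1; set k_j = A_j·A_j − L_j²
k_1 = 0.0000+64.0000−32.0000 = 32.0000
-10.0000·x + 16.0000·y = k_1−k_2 = 24.0000
-20.0000·x + 16.0000·y = k_1−k_3 = -16.0000
-20.0000·x + 8.0000·y = k_1−k_4 = -48.0000
solve first two rows → x=4.0000, y=4.0000
check cable 4: ‖A_4−P‖² = 36.0000 ≈ L_4² = 36.0000 ✓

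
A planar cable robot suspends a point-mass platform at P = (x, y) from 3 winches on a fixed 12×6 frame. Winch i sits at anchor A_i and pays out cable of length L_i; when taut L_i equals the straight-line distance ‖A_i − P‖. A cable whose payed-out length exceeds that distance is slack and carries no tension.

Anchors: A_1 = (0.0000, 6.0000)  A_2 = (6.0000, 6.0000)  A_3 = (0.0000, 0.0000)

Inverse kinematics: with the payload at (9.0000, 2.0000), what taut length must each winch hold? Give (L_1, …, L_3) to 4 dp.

cable 1: Δx=-9.0000, Δy=4.0000; L_1 = √(Δx²+Δy²) = 9.8489
cable 2: Δx=-3.0000, Δy=4.0000; L_2 = √(Δx²+Δy²) = 5.0000
cable 3: Δx=-9.0000, Δy=-2.0000; L_3 = √(Δx²+Δy²) = 9.2195

(9.8489, 5.0000, 9.2195)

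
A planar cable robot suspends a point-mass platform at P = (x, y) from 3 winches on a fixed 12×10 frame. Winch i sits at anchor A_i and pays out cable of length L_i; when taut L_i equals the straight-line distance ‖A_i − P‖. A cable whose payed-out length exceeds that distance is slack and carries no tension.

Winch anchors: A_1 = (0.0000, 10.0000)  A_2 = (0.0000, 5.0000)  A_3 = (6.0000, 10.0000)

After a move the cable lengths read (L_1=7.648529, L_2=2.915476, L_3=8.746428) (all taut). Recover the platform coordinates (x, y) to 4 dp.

each cable: (A_i−P)·(A_i−P) = L_i²; let c_i = ‖A_i‖²−L_i²
c_1 = 0.0000+100.0000−58.5000 = 41.5000
row 1: 0.0000x + 10.0000y = 25.0000  (c_2=16.5000)
row 2: -12.0000x + 0.0000y = -18.0000  (c_3=59.5000)
Cramer on rows 1–2 → x = 1.5000, y = 2.5000

(1.5000, 2.5000)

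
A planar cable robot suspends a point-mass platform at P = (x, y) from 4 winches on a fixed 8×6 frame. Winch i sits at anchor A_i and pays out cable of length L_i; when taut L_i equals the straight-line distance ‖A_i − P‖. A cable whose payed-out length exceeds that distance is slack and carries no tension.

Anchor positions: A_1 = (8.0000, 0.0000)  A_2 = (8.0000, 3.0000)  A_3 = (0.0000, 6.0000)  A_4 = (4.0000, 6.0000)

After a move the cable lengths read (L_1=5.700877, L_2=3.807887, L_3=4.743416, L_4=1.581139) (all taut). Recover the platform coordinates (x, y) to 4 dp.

(4.5000, 4.5000)

circle eqns → linear via eq_j − eq_1; set q_j = A_j·A_j − L_j²
q_1 = 64.0000+0.0000−32.5000 = 31.5000
0.0000·x − 6.0000·y = q_1−q_2 = -27.0000
16.0000·x − 12.0000·y = q_1−q_3 = 18.0000
8.0000·x − 12.0000·y = q_1−q_4 = -18.0000
solve first two rows → x=4.5000, y=4.5000
check cable 4: ‖A_4−P‖² = 2.5000 ≈ L_4² = 2.5000 ✓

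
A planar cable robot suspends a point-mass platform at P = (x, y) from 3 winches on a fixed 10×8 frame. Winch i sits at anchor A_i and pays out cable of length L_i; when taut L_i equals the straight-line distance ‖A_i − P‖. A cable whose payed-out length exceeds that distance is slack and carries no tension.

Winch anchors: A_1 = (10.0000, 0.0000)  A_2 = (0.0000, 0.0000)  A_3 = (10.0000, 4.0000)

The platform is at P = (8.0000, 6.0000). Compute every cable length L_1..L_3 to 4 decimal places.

cable 1: Δx=2.0000, Δy=-6.0000; L_1 = √(Δx²+Δy²) = 6.3246
cable 2: Δx=-8.0000, Δy=-6.0000; L_2 = √(Δx²+Δy²) = 10.0000
cable 3: Δx=2.0000, Δy=-2.0000; L_3 = √(Δx²+Δy²) = 2.8284

(6.3246, 10.0000, 2.8284)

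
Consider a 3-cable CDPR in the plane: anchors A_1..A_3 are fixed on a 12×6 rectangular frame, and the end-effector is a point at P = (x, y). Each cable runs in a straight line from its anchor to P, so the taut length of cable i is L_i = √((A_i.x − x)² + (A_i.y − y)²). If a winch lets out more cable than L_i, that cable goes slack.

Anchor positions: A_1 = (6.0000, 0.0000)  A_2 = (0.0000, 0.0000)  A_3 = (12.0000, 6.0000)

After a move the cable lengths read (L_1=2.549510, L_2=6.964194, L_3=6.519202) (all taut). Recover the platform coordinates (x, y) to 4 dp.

each cable: (A_i−P)·(A_i−P) = L_i²; let c_i = ‖A_i‖²−L_i²
c_1 = 36.0000+0.0000−6.5000 = 29.5000
row 1: 12.0000x + 0.0000y = 78.0000  (c_2=-48.5000)
row 2: -12.0000x − 12.0000y = -108.0000  (c_3=137.5000)
Cramer on rows 1–2 → x = 6.5000, y = 2.5000

(6.5000, 2.5000)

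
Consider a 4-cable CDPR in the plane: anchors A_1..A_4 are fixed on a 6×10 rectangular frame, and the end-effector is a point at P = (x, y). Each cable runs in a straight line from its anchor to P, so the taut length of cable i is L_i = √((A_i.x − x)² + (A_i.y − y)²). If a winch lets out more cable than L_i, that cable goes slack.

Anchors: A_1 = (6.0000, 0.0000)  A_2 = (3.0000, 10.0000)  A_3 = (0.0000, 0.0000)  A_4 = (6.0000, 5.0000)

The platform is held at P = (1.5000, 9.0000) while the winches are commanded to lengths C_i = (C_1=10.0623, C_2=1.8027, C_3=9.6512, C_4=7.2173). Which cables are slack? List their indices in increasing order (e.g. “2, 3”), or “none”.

i=1: geometric 10.0623 vs commanded 10.0623 ⇒ taut
i=2: geometric 1.8028 vs commanded 1.8027 ⇒ taut
i=3: geometric 9.1241 vs commanded 9.6512 ⇒ slack
i=4: geometric 6.0208 vs commanded 7.2173 ⇒ slack

3, 4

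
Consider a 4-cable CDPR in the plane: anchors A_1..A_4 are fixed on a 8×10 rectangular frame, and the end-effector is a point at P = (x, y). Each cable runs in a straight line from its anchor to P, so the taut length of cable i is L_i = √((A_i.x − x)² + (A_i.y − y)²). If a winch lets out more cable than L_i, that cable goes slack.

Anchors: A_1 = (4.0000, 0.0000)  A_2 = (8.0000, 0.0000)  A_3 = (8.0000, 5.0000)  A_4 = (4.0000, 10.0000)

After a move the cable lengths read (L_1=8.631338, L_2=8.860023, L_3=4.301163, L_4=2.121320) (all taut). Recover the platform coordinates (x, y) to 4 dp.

(5.5000, 8.5000)

each cable: (A_i−P)·(A_i−P) = L_i²; let k_i = ‖A_i‖²−L_i²
k_1 = 16.0000+0.0000−74.5000 = -58.5000
row 1: -8.0000x + 0.0000y = -44.0000  (k_2=-14.5000)
row 2: -8.0000x − 10.0000y = -129.0000  (k_3=70.5000)
row 3: 0.0000x − 20.0000y = -170.0000  (k_4=111.5000)
Cramer on rows 1–2 → x = 5.5000, y = 8.5000
check cable 4: ‖A_4−P‖² = 4.5000 ≈ L_4² = 4.5000 ✓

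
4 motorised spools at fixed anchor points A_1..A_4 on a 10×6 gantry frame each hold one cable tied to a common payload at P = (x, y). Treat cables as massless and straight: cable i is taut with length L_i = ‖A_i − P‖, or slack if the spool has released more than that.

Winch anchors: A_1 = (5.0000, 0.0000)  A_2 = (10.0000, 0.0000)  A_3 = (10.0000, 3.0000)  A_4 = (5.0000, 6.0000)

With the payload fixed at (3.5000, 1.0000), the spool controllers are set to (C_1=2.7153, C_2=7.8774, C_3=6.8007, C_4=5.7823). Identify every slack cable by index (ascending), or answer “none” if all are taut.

1, 2, 4

i=1: geometric 1.8028 vs commanded 2.7153 ⇒ slack
i=2: geometric 6.5765 vs commanded 7.8774 ⇒ slack
i=3: geometric 6.8007 vs commanded 6.8007 ⇒ taut
i=4: geometric 5.2202 vs commanded 5.7823 ⇒ slack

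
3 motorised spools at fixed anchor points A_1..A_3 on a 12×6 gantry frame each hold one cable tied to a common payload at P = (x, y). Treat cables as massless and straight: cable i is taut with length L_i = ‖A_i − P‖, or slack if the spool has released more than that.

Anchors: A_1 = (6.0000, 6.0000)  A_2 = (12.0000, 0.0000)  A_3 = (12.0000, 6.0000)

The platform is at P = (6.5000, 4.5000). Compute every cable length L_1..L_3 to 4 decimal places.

(1.5811, 7.1063, 5.7009)

L_1 = √((6.0000−6.5000)² + (6.0000−4.5000)²) = 1.5811
L_2 = √((12.0000−6.5000)² + (0.0000−4.5000)²) = 7.1063
L_3 = √((12.0000−6.5000)² + (6.0000−4.5000)²) = 5.7009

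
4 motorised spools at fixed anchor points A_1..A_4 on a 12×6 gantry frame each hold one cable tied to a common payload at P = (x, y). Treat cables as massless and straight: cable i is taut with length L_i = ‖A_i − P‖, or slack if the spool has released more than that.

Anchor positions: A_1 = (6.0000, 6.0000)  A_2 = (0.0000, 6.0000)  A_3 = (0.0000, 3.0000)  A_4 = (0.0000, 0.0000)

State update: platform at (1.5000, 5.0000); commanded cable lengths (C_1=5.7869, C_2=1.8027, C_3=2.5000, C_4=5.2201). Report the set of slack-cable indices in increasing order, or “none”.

cable 1: √((4.5000)²+(1.0000)²)=4.6098, C_1=5.7869: slack
cable 2: √((-1.5000)²+(1.0000)²)=1.8028, C_2=1.8027: taut
cable 3: √((-1.5000)²+(-2.0000)²)=2.5000, C_3=2.5000: taut
cable 4: √((-1.5000)²+(-5.0000)²)=5.2202, C_4=5.2201: taut

1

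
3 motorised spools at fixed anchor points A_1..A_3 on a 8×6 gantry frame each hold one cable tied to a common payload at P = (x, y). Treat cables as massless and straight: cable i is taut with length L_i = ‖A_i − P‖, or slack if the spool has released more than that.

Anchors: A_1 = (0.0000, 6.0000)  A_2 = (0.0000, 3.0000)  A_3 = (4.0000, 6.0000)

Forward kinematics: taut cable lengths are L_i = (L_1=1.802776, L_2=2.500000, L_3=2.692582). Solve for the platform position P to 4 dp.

expand ‖A_i−P‖²=L_i² and subtract eq 1 (q_i ≔ ‖A_i‖²−L_i²)
q_1 = 0.0000+36.0000−3.2500 = 32.7500
eq1−eq2 → [0.0000  6.0000]·P = 30.0000
eq1−eq3 → [-8.0000  0.0000]·P = -12.0000
2×2 solve → P = (1.5000, 5.0000)

(1.5000, 5.0000)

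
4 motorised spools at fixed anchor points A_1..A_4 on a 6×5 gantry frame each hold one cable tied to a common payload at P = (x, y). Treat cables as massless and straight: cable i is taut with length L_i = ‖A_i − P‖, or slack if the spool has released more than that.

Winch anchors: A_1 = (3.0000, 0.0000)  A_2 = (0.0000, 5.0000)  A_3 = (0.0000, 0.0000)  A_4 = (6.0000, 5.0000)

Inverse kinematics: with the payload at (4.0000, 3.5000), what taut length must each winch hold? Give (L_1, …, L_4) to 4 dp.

cable 1: Δx=-1.0000, Δy=-3.5000; L_1 = √(Δx²+Δy²) = 3.6401
cable 2: Δx=-4.0000, Δy=1.5000; L_2 = √(Δx²+Δy²) = 4.2720
cable 3: Δx=-4.0000, Δy=-3.5000; L_3 = √(Δx²+Δy²) = 5.3151
cable 4: Δx=2.0000, Δy=1.5000; L_4 = √(Δx²+Δy²) = 2.5000

(3.6401, 4.2720, 5.3151, 2.5000)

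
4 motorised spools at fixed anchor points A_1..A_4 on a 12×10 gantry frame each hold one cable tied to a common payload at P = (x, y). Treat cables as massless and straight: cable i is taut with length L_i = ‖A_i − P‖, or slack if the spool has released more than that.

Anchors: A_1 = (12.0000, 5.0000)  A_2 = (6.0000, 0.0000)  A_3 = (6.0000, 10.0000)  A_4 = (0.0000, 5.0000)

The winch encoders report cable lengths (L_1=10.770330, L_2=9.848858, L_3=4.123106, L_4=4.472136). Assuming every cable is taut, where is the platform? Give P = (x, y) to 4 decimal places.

(2.0000, 9.0000)

expand ‖A_i−P‖²=L_i² and subtract eq 1 (q_i ≔ ‖A_i‖²−L_i²)
q_1 = 144.0000+25.0000−116.0000 = 53.0000
eq1−eq2 → [12.0000  10.0000]·P = 114.0000
eq1−eq3 → [12.0000  -10.0000]·P = -66.0000
eq1−eq4 → [24.0000  0.0000]·P = 48.0000
2×2 solve → P = (2.0000, 9.0000)
check cable 4: ‖A_4−P‖² = 20.0000 ≈ L_4² = 20.0000 ✓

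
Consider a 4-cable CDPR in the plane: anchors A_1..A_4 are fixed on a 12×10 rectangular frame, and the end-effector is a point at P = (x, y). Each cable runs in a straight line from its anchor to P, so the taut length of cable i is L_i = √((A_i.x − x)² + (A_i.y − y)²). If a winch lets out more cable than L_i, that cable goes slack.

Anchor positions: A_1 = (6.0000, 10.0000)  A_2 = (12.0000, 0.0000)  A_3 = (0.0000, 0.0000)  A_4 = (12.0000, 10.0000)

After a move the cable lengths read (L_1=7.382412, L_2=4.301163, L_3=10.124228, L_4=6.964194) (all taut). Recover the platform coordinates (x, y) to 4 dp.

circle eqns → linear via eq_j − eq_1; set k_j = A_j·A_j − L_j²
k_1 = 36.0000+100.0000−54.5000 = 81.5000
-12.0000·x + 20.0000·y = k_1−k_2 = -44.0000
12.0000·x + 20.0000·y = k_1−k_3 = 184.0000
-12.0000·x + 0.0000·y = k_1−k_4 = -114.0000
solve first two rows → x=9.5000, y=3.5000
check cable 4: ‖A_4−P‖² = 48.5000 ≈ L_4² = 48.5000 ✓

(9.5000, 3.5000)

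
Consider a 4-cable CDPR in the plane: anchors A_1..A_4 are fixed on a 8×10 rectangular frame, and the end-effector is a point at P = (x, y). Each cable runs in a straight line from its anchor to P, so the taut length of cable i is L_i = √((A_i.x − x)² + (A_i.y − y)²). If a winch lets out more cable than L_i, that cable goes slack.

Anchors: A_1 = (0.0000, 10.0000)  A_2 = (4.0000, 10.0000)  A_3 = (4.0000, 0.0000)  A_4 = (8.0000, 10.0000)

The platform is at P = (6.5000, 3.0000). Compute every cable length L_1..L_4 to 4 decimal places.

(9.5525, 7.4330, 3.9051, 7.1589)

cable 1: Δx=-6.5000, Δy=7.0000; L_1 = √(Δx²+Δy²) = 9.5525
cable 2: Δx=-2.5000, Δy=7.0000; L_2 = √(Δx²+Δy²) = 7.4330
cable 3: Δx=-2.5000, Δy=-3.0000; L_3 = √(Δx²+Δy²) = 3.9051
cable 4: Δx=1.5000, Δy=7.0000; L_4 = √(Δx²+Δy²) = 7.1589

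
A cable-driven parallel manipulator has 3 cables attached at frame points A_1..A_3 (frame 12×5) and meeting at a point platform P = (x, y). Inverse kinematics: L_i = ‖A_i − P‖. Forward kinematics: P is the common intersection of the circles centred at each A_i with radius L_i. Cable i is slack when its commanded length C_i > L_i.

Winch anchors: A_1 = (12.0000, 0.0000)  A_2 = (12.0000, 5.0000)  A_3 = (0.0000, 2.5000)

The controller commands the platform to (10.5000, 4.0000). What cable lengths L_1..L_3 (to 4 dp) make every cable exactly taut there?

(4.2720, 1.8028, 10.6066)

L_1: Δ = A_1−P = (1.5000, -4.0000) → ‖Δ‖ = √18.2500 = 4.2720
L_2: Δ = A_2−P = (1.5000, 1.0000) → ‖Δ‖ = √3.2500 = 1.8028
L_3: Δ = A_3−P = (-10.5000, -1.5000) → ‖Δ‖ = √112.5000 = 10.6066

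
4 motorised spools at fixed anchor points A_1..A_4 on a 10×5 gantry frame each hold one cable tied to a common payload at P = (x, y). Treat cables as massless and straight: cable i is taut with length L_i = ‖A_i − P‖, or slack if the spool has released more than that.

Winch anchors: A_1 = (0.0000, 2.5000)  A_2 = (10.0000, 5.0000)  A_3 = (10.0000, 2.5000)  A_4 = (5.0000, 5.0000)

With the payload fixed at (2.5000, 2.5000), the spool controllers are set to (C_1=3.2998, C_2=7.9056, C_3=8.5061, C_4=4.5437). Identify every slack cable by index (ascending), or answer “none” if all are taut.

cable 1: √((-2.5000)²+(0.0000)²)=2.5000, C_1=3.2998: slack
cable 2: √((7.5000)²+(2.5000)²)=7.9057, C_2=7.9056: taut
cable 3: √((7.5000)²+(0.0000)²)=7.5000, C_3=8.5061: slack
cable 4: √((2.5000)²+(2.5000)²)=3.5355, C_4=4.5437: slack

1, 3, 4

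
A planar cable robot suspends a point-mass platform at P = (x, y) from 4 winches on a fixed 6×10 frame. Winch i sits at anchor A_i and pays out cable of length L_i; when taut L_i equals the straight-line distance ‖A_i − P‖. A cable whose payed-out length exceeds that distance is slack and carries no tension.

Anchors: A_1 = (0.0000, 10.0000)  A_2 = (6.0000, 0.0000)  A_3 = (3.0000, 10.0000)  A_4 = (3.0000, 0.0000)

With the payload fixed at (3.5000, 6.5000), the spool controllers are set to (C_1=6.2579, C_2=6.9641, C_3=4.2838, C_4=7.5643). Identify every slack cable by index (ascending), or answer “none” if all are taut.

cable 1: √((-3.5000)²+(3.5000)²)=4.9497, C_1=6.2579: slack
cable 2: √((2.5000)²+(-6.5000)²)=6.9642, C_2=6.9641: taut
cable 3: √((-0.5000)²+(3.5000)²)=3.5355, C_3=4.2838: slack
cable 4: √((-0.5000)²+(-6.5000)²)=6.5192, C_4=7.5643: slack

1, 3, 4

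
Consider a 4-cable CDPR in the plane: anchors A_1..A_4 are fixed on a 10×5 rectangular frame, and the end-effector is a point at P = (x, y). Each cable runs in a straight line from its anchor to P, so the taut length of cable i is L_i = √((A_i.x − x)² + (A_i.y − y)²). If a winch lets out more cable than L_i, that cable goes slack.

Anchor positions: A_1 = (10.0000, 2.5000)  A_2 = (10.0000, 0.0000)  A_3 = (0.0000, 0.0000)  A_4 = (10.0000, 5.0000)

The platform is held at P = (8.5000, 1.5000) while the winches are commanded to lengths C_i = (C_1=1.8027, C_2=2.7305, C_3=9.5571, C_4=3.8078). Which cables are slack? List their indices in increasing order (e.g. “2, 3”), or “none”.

2, 3

cable 1: √((1.5000)²+(1.0000)²)=1.8028, C_1=1.8027: taut
cable 2: √((1.5000)²+(-1.5000)²)=2.1213, C_2=2.7305: slack
cable 3: √((-8.5000)²+(-1.5000)²)=8.6313, C_3=9.5571: slack
cable 4: √((1.5000)²+(3.5000)²)=3.8079, C_4=3.8078: taut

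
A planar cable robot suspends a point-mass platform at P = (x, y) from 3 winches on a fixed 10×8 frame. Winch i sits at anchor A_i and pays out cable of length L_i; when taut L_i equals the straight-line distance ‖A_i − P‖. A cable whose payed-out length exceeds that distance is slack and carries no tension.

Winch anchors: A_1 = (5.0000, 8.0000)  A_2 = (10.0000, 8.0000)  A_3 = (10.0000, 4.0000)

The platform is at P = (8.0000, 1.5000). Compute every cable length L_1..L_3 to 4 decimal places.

(7.1589, 6.8007, 3.2016)

L_1: Δ = A_1−P = (-3.0000, 6.5000) → ‖Δ‖ = √51.2500 = 7.1589
L_2: Δ = A_2−P = (2.0000, 6.5000) → ‖Δ‖ = √46.2500 = 6.8007
L_3: Δ = A_3−P = (2.0000, 2.5000) → ‖Δ‖ = √10.2500 = 3.2016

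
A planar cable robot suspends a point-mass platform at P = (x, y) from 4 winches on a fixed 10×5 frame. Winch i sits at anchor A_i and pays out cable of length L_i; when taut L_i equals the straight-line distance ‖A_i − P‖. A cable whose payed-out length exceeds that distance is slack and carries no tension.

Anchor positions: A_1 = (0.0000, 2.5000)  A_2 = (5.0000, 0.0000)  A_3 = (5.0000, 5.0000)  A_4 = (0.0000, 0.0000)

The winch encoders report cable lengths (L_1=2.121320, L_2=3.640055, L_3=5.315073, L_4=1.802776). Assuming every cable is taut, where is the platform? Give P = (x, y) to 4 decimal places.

each cable: (A_i−P)·(A_i−P) = L_i²; let c_i = ‖A_i‖²−L_i²
c_1 = 0.0000+6.2500−4.5000 = 1.7500
row 1: -10.0000x + 5.0000y = -10.0000  (c_2=11.7500)
row 2: -10.0000x − 5.0000y = -20.0000  (c_3=21.7500)
row 3: 0.0000x + 5.0000y = 5.0000  (c_4=-3.2500)
Cramer on rows 1–2 → x = 1.5000, y = 1.0000
check cable 4: ‖A_4−P‖² = 3.2500 ≈ L_4² = 3.2500 ✓

(1.5000, 1.0000)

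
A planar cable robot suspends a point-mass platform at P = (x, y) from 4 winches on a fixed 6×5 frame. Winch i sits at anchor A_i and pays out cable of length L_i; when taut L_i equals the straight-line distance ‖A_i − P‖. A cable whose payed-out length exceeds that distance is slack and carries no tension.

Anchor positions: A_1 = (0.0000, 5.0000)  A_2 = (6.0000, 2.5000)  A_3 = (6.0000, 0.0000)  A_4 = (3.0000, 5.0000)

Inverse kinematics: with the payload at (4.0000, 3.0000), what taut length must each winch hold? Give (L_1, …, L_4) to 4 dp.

(4.4721, 2.0616, 3.6056, 2.2361)

L_1 = √((0.0000−4.0000)² + (5.0000−3.0000)²) = 4.4721
L_2 = √((6.0000−4.0000)² + (2.5000−3.0000)²) = 2.0616
L_3 = √((6.0000−4.0000)² + (0.0000−3.0000)²) = 3.6056
L_4 = √((3.0000−4.0000)² + (5.0000−3.0000)²) = 2.2361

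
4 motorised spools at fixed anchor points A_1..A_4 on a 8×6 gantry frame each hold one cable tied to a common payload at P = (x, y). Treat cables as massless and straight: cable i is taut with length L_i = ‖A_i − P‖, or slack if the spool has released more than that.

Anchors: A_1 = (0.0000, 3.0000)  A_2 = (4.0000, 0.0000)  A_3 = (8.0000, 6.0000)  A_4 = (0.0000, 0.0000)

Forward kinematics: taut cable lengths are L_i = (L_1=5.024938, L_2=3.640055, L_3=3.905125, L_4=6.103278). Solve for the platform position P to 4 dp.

(5.0000, 3.5000)

expand ‖A_i−P‖²=L_i² and subtract eq 1 (q_i ≔ ‖A_i‖²−L_i²)
q_1 = 0.0000+9.0000−25.2500 = -16.2500
eq1−eq2 → [-8.0000  6.0000]·P = -19.0000
eq1−eq3 → [-16.0000  -6.0000]·P = -101.0000
eq1−eq4 → [0.0000  6.0000]·P = 21.0000
2×2 solve → P = (5.0000, 3.5000)
check cable 4: ‖A_4−P‖² = 37.2500 ≈ L_4² = 37.2500 ✓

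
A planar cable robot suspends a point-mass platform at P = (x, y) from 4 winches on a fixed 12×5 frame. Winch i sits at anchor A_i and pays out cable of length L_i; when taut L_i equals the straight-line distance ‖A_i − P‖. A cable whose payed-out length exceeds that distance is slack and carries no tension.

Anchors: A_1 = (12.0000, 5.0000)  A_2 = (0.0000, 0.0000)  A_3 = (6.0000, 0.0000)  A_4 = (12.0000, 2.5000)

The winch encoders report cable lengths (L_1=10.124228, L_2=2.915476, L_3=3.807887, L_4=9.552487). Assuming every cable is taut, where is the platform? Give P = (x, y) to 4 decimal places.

(2.5000, 1.5000)

expand ‖A_i−P‖²=L_i² and subtract eq 1 (c_i ≔ ‖A_i‖²−L_i²)
c_1 = 144.0000+25.0000−102.5000 = 66.5000
eq1−eq2 → [24.0000  10.0000]·P = 75.0000
eq1−eq3 → [12.0000  10.0000]·P = 45.0000
eq1−eq4 → [0.0000  5.0000]·P = 7.5000
2×2 solve → P = (2.5000, 1.5000)
check cable 4: ‖A_4−P‖² = 91.2500 ≈ L_4² = 91.2500 ✓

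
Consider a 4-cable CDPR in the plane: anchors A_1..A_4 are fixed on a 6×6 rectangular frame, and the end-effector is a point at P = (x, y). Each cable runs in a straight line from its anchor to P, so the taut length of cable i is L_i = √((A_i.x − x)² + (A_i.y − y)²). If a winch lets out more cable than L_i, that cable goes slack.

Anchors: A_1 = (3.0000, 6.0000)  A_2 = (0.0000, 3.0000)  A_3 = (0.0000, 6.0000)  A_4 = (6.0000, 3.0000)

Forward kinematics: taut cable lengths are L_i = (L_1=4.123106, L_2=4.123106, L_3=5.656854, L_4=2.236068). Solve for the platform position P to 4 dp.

expand ‖A_i−P‖²=L_i² and subtract eq 1 (c_i ≔ ‖A_i‖²−L_i²)
c_1 = 9.0000+36.0000−17.0000 = 28.0000
eq1−eq2 → [6.0000  6.0000]·P = 36.0000
eq1−eq3 → [6.0000  0.0000]·P = 24.0000
eq1−eq4 → [-6.0000  6.0000]·P = -12.0000
2×2 solve → P = (4.0000, 2.0000)
check cable 4: ‖A_4−P‖² = 5.0000 ≈ L_4² = 5.0000 ✓

(4.0000, 2.0000)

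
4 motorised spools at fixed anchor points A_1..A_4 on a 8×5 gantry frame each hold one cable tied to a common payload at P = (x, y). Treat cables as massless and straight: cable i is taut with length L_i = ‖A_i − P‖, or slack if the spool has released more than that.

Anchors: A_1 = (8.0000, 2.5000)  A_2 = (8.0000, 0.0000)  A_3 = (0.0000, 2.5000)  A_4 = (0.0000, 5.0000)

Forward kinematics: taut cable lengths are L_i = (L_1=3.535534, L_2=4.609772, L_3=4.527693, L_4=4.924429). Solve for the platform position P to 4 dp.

expand ‖A_i−P‖²=L_i² and subtract eq 1 (q_i ≔ ‖A_i‖²−L_i²)
q_1 = 64.0000+6.2500−12.5000 = 57.7500
eq1−eq2 → [0.0000  5.0000]·P = 15.0000
eq1−eq3 → [16.0000  0.0000]·P = 72.0000
eq1−eq4 → [16.0000  -5.0000]·P = 57.0000
2×2 solve → P = (4.5000, 3.0000)
check cable 4: ‖A_4−P‖² = 24.2500 ≈ L_4² = 24.2500 ✓

(4.5000, 3.0000)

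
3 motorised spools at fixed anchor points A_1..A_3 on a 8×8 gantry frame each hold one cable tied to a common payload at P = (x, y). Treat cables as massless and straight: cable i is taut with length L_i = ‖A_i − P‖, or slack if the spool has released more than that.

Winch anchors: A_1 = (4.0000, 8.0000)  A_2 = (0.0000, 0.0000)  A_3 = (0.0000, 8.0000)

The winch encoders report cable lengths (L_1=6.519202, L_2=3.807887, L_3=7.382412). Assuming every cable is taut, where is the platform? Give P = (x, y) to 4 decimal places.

circle eqns → linear via eq_j − eq_1; set q_j = A_j·A_j − L_j²
q_1 = 16.0000+64.0000−42.5000 = 37.5000
8.0000·x + 16.0000·y = q_1−q_2 = 52.0000
8.0000·x + 0.0000·y = q_1−q_3 = 28.0000
solve first two rows → x=3.5000, y=1.5000

(3.5000, 1.5000)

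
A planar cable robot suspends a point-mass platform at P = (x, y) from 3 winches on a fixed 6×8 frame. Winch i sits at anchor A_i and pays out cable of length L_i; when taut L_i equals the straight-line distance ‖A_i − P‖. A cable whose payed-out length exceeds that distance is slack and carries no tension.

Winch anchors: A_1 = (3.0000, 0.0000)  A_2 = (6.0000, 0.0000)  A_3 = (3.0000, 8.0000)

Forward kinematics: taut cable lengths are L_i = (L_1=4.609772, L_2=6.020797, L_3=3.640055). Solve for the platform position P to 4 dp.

circle eqns → linear via eq_j − eq_1; set q_j = A_j·A_j − L_j²
q_1 = 9.0000+0.0000−21.2500 = -12.2500
-6.0000·x + 0.0000·y = q_1−q_2 = -12.0000
0.0000·x − 16.0000·y = q_1−q_3 = -72.0000
solve first two rows → x=2.0000, y=4.5000

(2.0000, 4.5000)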